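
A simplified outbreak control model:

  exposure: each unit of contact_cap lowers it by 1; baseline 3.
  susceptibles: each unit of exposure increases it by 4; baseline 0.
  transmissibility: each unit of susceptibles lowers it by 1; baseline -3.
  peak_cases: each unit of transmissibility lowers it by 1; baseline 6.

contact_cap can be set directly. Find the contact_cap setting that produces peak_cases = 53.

contact_cap = -8

Substituting into the susceptibles equation gives susceptibles = -4*contact_cap + 12.
So transmissibility = 4*contact_cap - 15.
This gives peak_cases = -4*contact_cap + 21.
Solve -4*contact_cap + 21 = 53: contact_cap = (53 - 21) / -4 = -8.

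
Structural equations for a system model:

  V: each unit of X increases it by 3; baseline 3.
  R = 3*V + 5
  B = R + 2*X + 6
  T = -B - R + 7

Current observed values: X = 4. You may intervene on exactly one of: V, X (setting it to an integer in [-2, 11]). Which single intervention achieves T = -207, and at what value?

set X = 9

Intervening on V: T = -6*V - 17. Reaching -207 requires V = 95/3, not an integer.
Intervening on X: with other inputs at their observed values, T = -20*X - 27. Solving for -207 gives X = 9, within [-2, 11].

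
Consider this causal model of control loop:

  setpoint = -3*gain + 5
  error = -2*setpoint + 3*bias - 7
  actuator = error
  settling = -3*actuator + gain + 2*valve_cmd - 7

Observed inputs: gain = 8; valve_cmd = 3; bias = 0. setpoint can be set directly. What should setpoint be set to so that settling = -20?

setpoint = -8

Intervening on setpoint fixes its value directly, overriding its dependence on gain.
Substituting into the error equation gives error = -2*setpoint - 7.
Substituting into the actuator equation gives actuator = -2*setpoint - 7.
settling becomes 6*setpoint + 28.
Solve 6*setpoint + 28 = -20: setpoint = (-20 - 28) / 6 = -8.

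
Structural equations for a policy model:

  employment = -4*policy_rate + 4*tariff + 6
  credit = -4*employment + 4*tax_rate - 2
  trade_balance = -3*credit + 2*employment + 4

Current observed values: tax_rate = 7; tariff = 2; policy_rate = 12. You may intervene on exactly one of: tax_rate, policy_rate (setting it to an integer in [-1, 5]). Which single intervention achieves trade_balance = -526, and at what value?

set tax_rate = 5

Intervening on tax_rate: with other inputs at their observed values, trade_balance = -12*tax_rate - 466. Solving for -526 gives tax_rate = 5, within [-1, 5].
Intervening on policy_rate: trade_balance = -56*policy_rate + 122. Reaching -526 requires policy_rate = 81/7, not an integer.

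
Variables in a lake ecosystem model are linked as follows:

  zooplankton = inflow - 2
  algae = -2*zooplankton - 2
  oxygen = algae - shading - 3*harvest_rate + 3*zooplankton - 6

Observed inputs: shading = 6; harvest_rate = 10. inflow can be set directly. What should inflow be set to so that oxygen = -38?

inflow = 8

Substituting into the algae equation gives algae = -2*inflow + 2.
Substituting into the oxygen equation gives oxygen = inflow - 46.
Solve inflow - 46 = -38: inflow = (-38 + 46) / 1 = 8.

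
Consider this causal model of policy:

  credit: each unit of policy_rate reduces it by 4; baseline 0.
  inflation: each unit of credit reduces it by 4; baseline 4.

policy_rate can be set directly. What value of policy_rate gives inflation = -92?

policy_rate = -6

Substituting into the inflation equation gives inflation = 16*policy_rate + 4.
Solve 16*policy_rate + 4 = -92: policy_rate = (-92 - 4) / 16 = -6.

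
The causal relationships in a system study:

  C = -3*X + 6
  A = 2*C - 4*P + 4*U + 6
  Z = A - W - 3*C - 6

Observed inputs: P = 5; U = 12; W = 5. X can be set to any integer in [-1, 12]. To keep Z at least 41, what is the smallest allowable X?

X = 8

Substituting into the A equation gives A = -6*X + 46.
Substituting into the Z equation gives Z = 3*X + 17.
Require 3*X + 17 ≥ 41, so X ≥ 8.
The smallest integer in [-1, 12] satisfying this is 8.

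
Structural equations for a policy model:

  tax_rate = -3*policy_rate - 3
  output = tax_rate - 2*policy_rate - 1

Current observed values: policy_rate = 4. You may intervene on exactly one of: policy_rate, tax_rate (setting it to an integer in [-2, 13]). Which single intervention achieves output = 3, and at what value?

Intervening on policy_rate: output = -5*policy_rate - 4. Reaching 3 requires policy_rate = -7/5, not an integer.
Intervening on tax_rate: with other inputs at their observed values, output = tax_rate - 9. Solving for 3 gives tax_rate = 12, within [-2, 13].

set tax_rate = 12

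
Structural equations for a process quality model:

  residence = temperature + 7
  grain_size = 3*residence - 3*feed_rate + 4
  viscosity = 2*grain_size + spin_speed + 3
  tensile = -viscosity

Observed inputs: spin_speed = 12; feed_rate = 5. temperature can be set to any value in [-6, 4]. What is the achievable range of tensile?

Substituting into the grain_size equation gives grain_size = 3*temperature + 10.
Substituting into the viscosity equation gives viscosity = 6*temperature + 35.
tensile becomes -6*temperature - 35.
Linear in temperature, so extremes are at the endpoints: temperature = -6 gives tensile = 1; temperature = 4 gives tensile = -59.

-59 to 1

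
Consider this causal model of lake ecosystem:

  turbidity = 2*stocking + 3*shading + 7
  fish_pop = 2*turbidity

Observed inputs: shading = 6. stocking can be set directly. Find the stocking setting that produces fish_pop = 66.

stocking = 4

Substituting into the turbidity equation gives turbidity = 2*stocking + 25.
Substituting into the fish_pop equation gives fish_pop = 4*stocking + 50.
Solve 4*stocking + 50 = 66: stocking = (66 - 50) / 4 = 4.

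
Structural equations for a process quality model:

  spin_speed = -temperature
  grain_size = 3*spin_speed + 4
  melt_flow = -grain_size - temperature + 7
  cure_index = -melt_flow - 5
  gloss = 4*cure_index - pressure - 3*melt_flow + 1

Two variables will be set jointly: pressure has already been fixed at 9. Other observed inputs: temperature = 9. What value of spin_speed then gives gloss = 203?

spin_speed = 9

With pressure held at 9:
Intervening on spin_speed fixes its value directly, overriding its dependence on temperature.
Substituting into the melt_flow equation gives melt_flow = -3*spin_speed - 6.
Substituting into the cure_index equation gives cure_index = 3*spin_speed + 1.
This gives gloss = 21*spin_speed + 14.
Solve 21*spin_speed + 14 = 203: spin_speed = (203 - 14) / 21 = 9.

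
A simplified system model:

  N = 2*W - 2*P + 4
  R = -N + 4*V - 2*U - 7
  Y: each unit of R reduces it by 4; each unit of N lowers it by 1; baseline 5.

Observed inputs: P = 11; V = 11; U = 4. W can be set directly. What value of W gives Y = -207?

W = -7

Substituting into the N equation gives N = 2*W - 18.
So R = -2*W + 47.
This gives Y = 6*W - 165.
Solve 6*W - 165 = -207: W = (-207 + 165) / 6 = -7.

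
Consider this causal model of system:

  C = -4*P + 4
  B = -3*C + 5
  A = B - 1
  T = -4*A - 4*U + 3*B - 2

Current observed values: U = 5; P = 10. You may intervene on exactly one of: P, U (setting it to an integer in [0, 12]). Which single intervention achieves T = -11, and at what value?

Intervening on P: with other inputs at their observed values, T = -12*P - 11. Solving for -11 gives P = 0, within [0, 12].
Intervening on U: T = -4*U - 111. Reaching -11 requires U = -25, outside [0, 12].

set P = 0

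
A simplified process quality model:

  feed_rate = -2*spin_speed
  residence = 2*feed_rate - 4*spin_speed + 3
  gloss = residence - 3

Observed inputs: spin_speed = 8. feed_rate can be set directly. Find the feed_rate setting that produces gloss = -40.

feed_rate = -4

Intervening on feed_rate fixes its value directly, overriding its dependence on spin_speed.
Substituting into the residence equation gives residence = 2*feed_rate - 29.
So gloss = 2*feed_rate - 32.
Solve 2*feed_rate - 32 = -40: feed_rate = (-40 + 32) / 2 = -4.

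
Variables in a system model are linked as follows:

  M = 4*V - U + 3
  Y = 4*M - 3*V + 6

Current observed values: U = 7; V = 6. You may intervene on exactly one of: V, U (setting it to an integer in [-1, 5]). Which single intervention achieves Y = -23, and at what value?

set V = -1

Intervening on V: with other inputs at their observed values, Y = 13*V - 10. Solving for -23 gives V = -1, within [-1, 5].
Intervening on U: Y = -4*U + 96. Reaching -23 requires U = 119/4, not an integer.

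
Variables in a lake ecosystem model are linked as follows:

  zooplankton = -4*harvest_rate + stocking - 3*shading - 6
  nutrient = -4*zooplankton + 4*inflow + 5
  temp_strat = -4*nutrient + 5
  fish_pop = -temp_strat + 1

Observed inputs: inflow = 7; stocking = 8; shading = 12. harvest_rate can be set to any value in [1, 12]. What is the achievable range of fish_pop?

736 to 1440

Substituting into the zooplankton equation gives zooplankton = -4*harvest_rate - 34.
nutrient becomes 16*harvest_rate + 169.
Substituting into the temp_strat equation gives temp_strat = -64*harvest_rate - 671.
This gives fish_pop = 64*harvest_rate + 672.
Linear in harvest_rate, so extremes are at the endpoints: harvest_rate = 1 gives fish_pop = 736; harvest_rate = 12 gives fish_pop = 1440.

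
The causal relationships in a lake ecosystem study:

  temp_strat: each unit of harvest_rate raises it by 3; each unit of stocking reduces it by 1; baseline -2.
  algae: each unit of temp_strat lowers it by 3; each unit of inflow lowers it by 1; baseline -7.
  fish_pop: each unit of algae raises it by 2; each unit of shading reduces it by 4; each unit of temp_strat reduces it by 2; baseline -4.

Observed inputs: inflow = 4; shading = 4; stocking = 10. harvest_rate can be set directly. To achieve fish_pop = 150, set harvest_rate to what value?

harvest_rate = -4

Substituting into the temp_strat equation gives temp_strat = 3*harvest_rate - 12.
Substituting into the algae equation gives algae = -9*harvest_rate + 25.
Substituting into the fish_pop equation gives fish_pop = -24*harvest_rate + 54.
Solve -24*harvest_rate + 54 = 150: harvest_rate = (150 - 54) / -24 = -4.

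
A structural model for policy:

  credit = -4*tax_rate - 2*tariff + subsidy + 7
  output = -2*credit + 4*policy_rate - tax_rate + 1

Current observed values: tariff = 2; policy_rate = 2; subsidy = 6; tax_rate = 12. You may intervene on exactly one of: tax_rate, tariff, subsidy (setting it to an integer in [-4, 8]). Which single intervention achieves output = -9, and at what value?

Intervening on tax_rate: with other inputs at their observed values, output = 7*tax_rate - 9. Solving for -9 gives tax_rate = 0, within [-4, 8].
Intervening on tariff: output = 4*tariff + 67. Reaching -9 requires tariff = -19, outside [-4, 8].
Intervening on subsidy: output = -2*subsidy + 87. Reaching -9 requires subsidy = 48, outside [-4, 8].

set tax_rate = 0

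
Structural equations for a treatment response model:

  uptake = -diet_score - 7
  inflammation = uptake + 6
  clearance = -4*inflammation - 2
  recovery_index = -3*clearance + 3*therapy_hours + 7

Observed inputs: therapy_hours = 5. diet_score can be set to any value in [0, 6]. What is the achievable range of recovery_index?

Substituting into the inflammation equation gives inflammation = -diet_score - 1.
Substituting into the clearance equation gives clearance = 4*diet_score + 2.
Substituting into the recovery_index equation gives recovery_index = -12*diet_score + 16.
Linear in diet_score, so extremes are at the endpoints: diet_score = 0 gives recovery_index = 16; diet_score = 6 gives recovery_index = -56.

-56 to 16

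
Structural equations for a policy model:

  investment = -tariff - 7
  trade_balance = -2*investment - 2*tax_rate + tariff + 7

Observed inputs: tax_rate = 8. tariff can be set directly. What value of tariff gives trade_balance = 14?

tariff = 3

Substituting into the trade_balance equation gives trade_balance = 3*tariff + 5.
Solve 3*tariff + 5 = 14: tariff = (14 - 5) / 3 = 3.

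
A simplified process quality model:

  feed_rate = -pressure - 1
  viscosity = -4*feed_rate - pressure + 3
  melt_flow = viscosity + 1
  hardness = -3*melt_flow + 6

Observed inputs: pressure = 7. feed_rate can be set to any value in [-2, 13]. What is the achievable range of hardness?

-9 to 171

Intervening on feed_rate fixes its value directly, overriding its dependence on pressure.
Substituting into the viscosity equation gives viscosity = -4*feed_rate - 4.
Substituting into the melt_flow equation gives melt_flow = -4*feed_rate - 3.
This gives hardness = 12*feed_rate + 15.
Linear in feed_rate, so extremes are at the endpoints: feed_rate = -2 gives hardness = -9; feed_rate = 13 gives hardness = 171.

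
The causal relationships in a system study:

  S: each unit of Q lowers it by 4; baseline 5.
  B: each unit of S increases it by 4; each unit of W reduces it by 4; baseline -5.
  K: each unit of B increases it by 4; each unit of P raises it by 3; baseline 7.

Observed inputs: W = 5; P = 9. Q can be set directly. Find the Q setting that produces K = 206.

Substituting into the B equation gives B = -16*Q - 5.
So K = -64*Q + 14.
Solve -64*Q + 14 = 206: Q = (206 - 14) / -64 = -3.

Q = -3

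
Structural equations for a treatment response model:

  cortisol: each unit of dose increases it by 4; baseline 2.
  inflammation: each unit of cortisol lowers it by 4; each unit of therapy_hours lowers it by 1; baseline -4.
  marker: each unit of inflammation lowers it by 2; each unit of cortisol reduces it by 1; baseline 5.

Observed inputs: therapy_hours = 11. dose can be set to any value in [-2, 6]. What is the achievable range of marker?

Substituting into the inflammation equation gives inflammation = -16*dose - 23.
Substituting into the marker equation gives marker = 28*dose + 49.
Linear in dose, so extremes are at the endpoints: dose = -2 gives marker = -7; dose = 6 gives marker = 217.

-7 to 217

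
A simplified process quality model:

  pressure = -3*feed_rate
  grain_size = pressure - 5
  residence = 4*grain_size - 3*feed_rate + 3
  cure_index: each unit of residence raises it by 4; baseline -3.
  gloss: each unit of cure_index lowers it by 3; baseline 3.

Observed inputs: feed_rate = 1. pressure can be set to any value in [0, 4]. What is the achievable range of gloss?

60 to 252

Intervening on pressure fixes its value directly, overriding its dependence on feed_rate.
Substituting into the residence equation gives residence = 4*pressure - 20.
Substituting into the cure_index equation gives cure_index = 16*pressure - 83.
Substituting into the gloss equation gives gloss = -48*pressure + 252.
Linear in pressure, so extremes are at the endpoints: pressure = 0 gives gloss = 252; pressure = 4 gives gloss = 60.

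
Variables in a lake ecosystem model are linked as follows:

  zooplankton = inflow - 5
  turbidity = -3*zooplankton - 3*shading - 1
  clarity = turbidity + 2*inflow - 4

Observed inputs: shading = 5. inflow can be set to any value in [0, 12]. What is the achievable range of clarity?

Substituting into the turbidity equation gives turbidity = -3*inflow - 1.
Substituting into the clarity equation gives clarity = -inflow - 5.
Linear in inflow, so extremes are at the endpoints: inflow = 0 gives clarity = -5; inflow = 12 gives clarity = -17.

-17 to -5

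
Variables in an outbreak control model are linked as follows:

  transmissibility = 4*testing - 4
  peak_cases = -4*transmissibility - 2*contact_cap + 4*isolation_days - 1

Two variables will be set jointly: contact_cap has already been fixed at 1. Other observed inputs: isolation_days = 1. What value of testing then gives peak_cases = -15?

testing = 2

With contact_cap held at 1:
Substituting into the peak_cases equation gives peak_cases = -16*testing + 17.
Solve -16*testing + 17 = -15: testing = (-15 - 17) / -16 = 2.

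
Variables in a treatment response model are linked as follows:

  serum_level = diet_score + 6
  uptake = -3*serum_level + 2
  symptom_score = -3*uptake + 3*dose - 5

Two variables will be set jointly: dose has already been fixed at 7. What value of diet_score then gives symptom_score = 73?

With dose held at 7:
Substituting into the uptake equation gives uptake = -3*diet_score - 16.
Substituting into the symptom_score equation gives symptom_score = 9*diet_score + 64.
Solve 9*diet_score + 64 = 73: diet_score = (73 - 64) / 9 = 1.

diet_score = 1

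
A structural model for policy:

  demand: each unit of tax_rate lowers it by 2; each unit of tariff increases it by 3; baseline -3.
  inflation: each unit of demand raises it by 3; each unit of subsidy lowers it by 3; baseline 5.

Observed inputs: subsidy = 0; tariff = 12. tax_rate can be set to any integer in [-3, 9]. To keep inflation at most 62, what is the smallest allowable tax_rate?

Substituting into the demand equation gives demand = -2*tax_rate + 33.
Substituting into the inflation equation gives inflation = -6*tax_rate + 104.
Require -6*tax_rate + 104 ≤ 62, so tax_rate ≥ 7.
The smallest integer in [-3, 9] satisfying this is 7.

tax_rate = 7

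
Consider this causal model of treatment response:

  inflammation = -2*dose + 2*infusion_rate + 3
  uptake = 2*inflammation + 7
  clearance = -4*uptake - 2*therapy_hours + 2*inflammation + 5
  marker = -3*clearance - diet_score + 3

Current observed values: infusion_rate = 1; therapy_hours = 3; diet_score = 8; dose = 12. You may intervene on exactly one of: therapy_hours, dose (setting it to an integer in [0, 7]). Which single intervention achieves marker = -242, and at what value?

Intervening on therapy_hours: with other inputs at their observed values, marker = 6*therapy_hours - 278. Solving for -242 gives therapy_hours = 6, within [0, 7].
Intervening on dose: marker = -36*dose + 172. Reaching -242 requires dose = 23/2, not an integer.

set therapy_hours = 6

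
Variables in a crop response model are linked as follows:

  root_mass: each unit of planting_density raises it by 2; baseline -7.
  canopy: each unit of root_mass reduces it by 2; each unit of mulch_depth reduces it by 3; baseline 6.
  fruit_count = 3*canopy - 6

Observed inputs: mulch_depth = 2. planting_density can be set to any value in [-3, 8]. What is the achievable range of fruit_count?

Substituting into the canopy equation gives canopy = -4*planting_density + 14.
fruit_count becomes -12*planting_density + 36.
Linear in planting_density, so extremes are at the endpoints: planting_density = -3 gives fruit_count = 72; planting_density = 8 gives fruit_count = -60.

-60 to 72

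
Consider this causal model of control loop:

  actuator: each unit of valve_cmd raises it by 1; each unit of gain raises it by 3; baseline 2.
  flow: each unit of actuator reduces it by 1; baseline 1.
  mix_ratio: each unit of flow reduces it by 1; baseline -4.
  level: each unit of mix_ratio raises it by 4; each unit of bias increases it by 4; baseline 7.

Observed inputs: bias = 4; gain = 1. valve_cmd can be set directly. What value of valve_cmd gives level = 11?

valve_cmd = -3

Substituting into the actuator equation gives actuator = valve_cmd + 5.
This gives flow = -valve_cmd - 4.
Substituting into the mix_ratio equation gives mix_ratio = valve_cmd.
Substituting into the level equation gives level = 4*valve_cmd + 23.
Solve 4*valve_cmd + 23 = 11: valve_cmd = (11 - 23) / 4 = -3.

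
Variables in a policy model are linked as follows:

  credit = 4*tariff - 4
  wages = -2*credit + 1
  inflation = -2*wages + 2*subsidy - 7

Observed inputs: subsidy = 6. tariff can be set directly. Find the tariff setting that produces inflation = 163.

Substituting into the wages equation gives wages = -8*tariff + 9.
inflation becomes 16*tariff - 13.
Solve 16*tariff - 13 = 163: tariff = (163 + 13) / 16 = 11.

tariff = 11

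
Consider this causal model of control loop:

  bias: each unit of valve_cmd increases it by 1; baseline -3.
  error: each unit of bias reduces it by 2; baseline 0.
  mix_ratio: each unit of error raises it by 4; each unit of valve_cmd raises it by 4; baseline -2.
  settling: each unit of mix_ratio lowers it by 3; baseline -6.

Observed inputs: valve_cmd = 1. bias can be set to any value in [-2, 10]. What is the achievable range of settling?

Intervening on bias fixes its value directly, overriding its dependence on valve_cmd.
Substituting into the mix_ratio equation gives mix_ratio = -8*bias + 2.
Substituting into the settling equation gives settling = 24*bias - 12.
Linear in bias, so extremes are at the endpoints: bias = -2 gives settling = -60; bias = 10 gives settling = 228.

-60 to 228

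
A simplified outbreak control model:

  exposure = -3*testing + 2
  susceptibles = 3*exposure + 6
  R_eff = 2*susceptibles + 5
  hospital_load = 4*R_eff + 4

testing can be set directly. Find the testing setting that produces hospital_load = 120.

testing = 0

Substituting into the susceptibles equation gives susceptibles = -9*testing + 12.
So R_eff = -18*testing + 29.
This gives hospital_load = -72*testing + 120.
Solve -72*testing + 120 = 120: testing = (120 - 120) / -72 = 0.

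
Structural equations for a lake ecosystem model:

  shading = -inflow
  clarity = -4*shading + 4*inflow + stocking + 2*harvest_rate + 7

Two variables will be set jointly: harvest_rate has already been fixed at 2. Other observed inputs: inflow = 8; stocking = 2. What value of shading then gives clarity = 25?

shading = 5

With harvest_rate held at 2:
Intervening on shading fixes its value directly, overriding its dependence on inflow.
Substituting into the clarity equation gives clarity = -4*shading + 45.
Solve -4*shading + 45 = 25: shading = (25 - 45) / -4 = 5.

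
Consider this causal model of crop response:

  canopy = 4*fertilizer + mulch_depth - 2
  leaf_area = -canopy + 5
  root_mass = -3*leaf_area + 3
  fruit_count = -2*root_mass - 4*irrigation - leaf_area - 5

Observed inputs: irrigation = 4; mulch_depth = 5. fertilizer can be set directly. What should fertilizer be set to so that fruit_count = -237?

Substituting into the canopy equation gives canopy = 4*fertilizer + 3.
So leaf_area = -4*fertilizer + 2.
Substituting into the root_mass equation gives root_mass = 12*fertilizer - 3.
This gives fruit_count = -20*fertilizer - 17.
Solve -20*fertilizer - 17 = -237: fertilizer = (-237 + 17) / -20 = 11.

fertilizer = 11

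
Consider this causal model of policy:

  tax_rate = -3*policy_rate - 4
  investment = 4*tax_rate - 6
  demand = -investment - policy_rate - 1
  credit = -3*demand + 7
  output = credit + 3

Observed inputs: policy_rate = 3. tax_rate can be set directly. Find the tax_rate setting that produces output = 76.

tax_rate = 6

Intervening on tax_rate fixes its value directly, overriding its dependence on policy_rate.
Substituting into the demand equation gives demand = -4*tax_rate + 2.
This gives credit = 12*tax_rate + 1.
Substituting into the output equation gives output = 12*tax_rate + 4.
Solve 12*tax_rate + 4 = 76: tax_rate = (76 - 4) / 12 = 6.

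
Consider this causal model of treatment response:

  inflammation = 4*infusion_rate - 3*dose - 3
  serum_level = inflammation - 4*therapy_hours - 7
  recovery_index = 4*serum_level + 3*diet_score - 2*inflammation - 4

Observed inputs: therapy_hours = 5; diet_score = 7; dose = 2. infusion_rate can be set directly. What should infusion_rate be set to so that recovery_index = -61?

infusion_rate = 6

Substituting into the inflammation equation gives inflammation = 4*infusion_rate - 9.
This gives serum_level = 4*infusion_rate - 36.
Substituting into the recovery_index equation gives recovery_index = 8*infusion_rate - 109.
Solve 8*infusion_rate - 109 = -61: infusion_rate = (-61 + 109) / 8 = 6.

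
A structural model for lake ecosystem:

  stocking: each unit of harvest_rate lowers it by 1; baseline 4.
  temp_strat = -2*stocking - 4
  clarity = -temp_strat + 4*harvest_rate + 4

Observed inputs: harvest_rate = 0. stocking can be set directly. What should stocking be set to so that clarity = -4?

Intervening on stocking fixes its value directly, overriding its dependence on harvest_rate.
Substituting into the clarity equation gives clarity = 2*stocking + 8.
Solve 2*stocking + 8 = -4: stocking = (-4 - 8) / 2 = -6.

stocking = -6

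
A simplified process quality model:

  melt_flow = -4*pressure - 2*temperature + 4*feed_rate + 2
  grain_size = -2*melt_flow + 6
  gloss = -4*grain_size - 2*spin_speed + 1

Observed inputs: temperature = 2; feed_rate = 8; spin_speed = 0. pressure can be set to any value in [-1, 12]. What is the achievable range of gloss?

Substituting into the melt_flow equation gives melt_flow = -4*pressure + 30.
Substituting into the grain_size equation gives grain_size = 8*pressure - 54.
So gloss = -32*pressure + 217.
Linear in pressure, so extremes are at the endpoints: pressure = -1 gives gloss = 249; pressure = 12 gives gloss = -167.

-167 to 249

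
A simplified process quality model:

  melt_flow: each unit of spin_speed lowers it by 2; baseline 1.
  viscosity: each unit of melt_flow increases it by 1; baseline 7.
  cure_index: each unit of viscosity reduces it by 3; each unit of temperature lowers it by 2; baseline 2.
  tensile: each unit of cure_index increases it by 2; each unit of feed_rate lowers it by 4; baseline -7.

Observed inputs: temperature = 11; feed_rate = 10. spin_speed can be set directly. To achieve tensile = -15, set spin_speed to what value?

spin_speed = 10

Substituting into the viscosity equation gives viscosity = -2*spin_speed + 8.
So cure_index = 6*spin_speed - 44.
Substituting into the tensile equation gives tensile = 12*spin_speed - 135.
Solve 12*spin_speed - 135 = -15: spin_speed = (-15 + 135) / 12 = 10.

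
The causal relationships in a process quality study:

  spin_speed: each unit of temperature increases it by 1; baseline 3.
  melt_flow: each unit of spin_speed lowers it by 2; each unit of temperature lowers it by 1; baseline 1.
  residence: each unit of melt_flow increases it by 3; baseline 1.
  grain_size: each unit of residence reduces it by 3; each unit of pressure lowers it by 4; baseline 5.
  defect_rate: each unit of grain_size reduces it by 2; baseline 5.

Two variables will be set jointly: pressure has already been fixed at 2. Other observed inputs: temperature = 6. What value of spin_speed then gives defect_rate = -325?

With pressure held at 2:
Intervening on spin_speed fixes its value directly, overriding its dependence on temperature.
Substituting into the melt_flow equation gives melt_flow = -2*spin_speed - 5.
Substituting into the residence equation gives residence = -6*spin_speed - 14.
So grain_size = 18*spin_speed + 39.
So defect_rate = -36*spin_speed - 73.
Solve -36*spin_speed - 73 = -325: spin_speed = (-325 + 73) / -36 = 7.

spin_speed = 7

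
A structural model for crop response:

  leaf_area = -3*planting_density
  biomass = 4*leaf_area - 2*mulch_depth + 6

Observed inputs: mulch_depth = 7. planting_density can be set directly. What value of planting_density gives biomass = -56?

planting_density = 4

Substituting into the biomass equation gives biomass = -12*planting_density - 8.
Solve -12*planting_density - 8 = -56: planting_density = (-56 + 8) / -12 = 4.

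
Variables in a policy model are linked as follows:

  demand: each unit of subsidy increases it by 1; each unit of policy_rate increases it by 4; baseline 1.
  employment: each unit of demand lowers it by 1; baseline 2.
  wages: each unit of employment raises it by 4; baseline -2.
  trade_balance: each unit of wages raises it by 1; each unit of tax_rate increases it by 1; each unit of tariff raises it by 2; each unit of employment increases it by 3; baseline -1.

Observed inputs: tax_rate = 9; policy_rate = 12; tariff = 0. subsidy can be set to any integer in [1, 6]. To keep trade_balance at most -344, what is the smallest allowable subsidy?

subsidy = 3

Substituting into the demand equation gives demand = subsidy + 49.
Substituting into the employment equation gives employment = -subsidy - 47.
Substituting into the wages equation gives wages = -4*subsidy - 190.
Substituting into the trade_balance equation gives trade_balance = -7*subsidy - 323.
Require -7*subsidy - 323 ≤ -344, so subsidy ≥ 3.
The smallest integer in [1, 6] satisfying this is 3.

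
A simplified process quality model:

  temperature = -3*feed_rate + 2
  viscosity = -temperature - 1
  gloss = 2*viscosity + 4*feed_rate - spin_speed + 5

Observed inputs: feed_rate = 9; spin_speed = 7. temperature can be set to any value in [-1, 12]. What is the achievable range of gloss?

Intervening on temperature fixes its value directly, overriding its dependence on feed_rate.
Substituting into the gloss equation gives gloss = -2*temperature + 32.
Linear in temperature, so extremes are at the endpoints: temperature = -1 gives gloss = 34; temperature = 12 gives gloss = 8.

8 to 34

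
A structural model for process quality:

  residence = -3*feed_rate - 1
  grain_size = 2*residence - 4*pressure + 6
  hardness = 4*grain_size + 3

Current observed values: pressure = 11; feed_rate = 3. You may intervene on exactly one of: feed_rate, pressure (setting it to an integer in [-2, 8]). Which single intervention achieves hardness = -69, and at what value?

Intervening on feed_rate: hardness = -24*feed_rate - 157. Reaching -69 requires feed_rate = -11/3, not an integer.
Intervening on pressure: with other inputs at their observed values, hardness = -16*pressure - 53. Solving for -69 gives pressure = 1, within [-2, 8].

set pressure = 1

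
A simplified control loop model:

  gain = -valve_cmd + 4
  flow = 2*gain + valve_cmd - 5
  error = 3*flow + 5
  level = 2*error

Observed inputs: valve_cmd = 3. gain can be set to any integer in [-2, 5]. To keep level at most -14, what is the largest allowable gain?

Intervening on gain fixes its value directly, overriding its dependence on valve_cmd.
Substituting into the flow equation gives flow = 2*gain - 2.
This gives error = 6*gain - 1.
Substituting into the level equation gives level = 12*gain - 2.
Require 12*gain - 2 ≤ -14, so gain ≤ -1.
The largest integer in [-2, 5] satisfying this is -1.

gain = -1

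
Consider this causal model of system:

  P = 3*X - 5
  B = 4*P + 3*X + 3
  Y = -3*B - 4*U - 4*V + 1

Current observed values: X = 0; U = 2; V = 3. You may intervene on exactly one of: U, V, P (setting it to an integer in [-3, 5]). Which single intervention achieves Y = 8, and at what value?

set P = -3

Intervening on U: Y = -4*U + 40. Reaching 8 requires U = 8, outside [-3, 5].
Intervening on V: Y = -4*V + 44. Reaching 8 requires V = 9, outside [-3, 5].
Intervening on P: with other inputs at their observed values, Y = -12*P - 28. Solving for 8 gives P = -3, within [-3, 5].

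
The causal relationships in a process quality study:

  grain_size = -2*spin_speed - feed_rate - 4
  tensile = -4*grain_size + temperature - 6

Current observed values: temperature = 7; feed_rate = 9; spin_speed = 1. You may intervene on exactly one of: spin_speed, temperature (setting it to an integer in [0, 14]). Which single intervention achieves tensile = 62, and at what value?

Intervening on spin_speed: tensile = 8*spin_speed + 53. Reaching 62 requires spin_speed = 9/8, not an integer.
Intervening on temperature: with other inputs at their observed values, tensile = temperature + 54. Solving for 62 gives temperature = 8, within [0, 14].

set temperature = 8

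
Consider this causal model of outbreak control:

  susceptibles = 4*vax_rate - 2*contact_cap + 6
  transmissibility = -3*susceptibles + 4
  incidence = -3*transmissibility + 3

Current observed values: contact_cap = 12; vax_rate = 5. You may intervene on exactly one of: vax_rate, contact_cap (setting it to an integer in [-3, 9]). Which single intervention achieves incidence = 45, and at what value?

set vax_rate = 6

Intervening on vax_rate: with other inputs at their observed values, incidence = 36*vax_rate - 171. Solving for 45 gives vax_rate = 6, within [-3, 9].
Intervening on contact_cap: incidence = -18*contact_cap + 225. Reaching 45 requires contact_cap = 10, outside [-3, 9].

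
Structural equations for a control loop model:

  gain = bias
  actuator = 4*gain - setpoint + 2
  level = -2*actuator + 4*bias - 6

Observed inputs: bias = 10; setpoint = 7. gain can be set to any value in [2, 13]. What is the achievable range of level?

Intervening on gain fixes its value directly, overriding its dependence on bias.
Substituting into the actuator equation gives actuator = 4*gain - 5.
This gives level = -8*gain + 44.
Linear in gain, so extremes are at the endpoints: gain = 2 gives level = 28; gain = 13 gives level = -60.

-60 to 28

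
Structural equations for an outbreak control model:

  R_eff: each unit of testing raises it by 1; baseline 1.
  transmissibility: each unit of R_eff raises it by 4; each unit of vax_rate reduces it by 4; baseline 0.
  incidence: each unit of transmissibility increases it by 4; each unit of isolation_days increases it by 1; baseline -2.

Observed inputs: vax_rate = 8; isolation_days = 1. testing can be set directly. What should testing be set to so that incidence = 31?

testing = 9

Substituting into the transmissibility equation gives transmissibility = 4*testing - 28.
This gives incidence = 16*testing - 113.
Solve 16*testing - 113 = 31: testing = (31 + 113) / 16 = 9.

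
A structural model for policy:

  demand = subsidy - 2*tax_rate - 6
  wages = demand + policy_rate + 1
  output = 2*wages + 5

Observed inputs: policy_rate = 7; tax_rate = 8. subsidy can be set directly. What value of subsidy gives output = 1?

subsidy = 12

Substituting into the demand equation gives demand = subsidy - 22.
Substituting into the wages equation gives wages = subsidy - 14.
So output = 2*subsidy - 23.
Solve 2*subsidy - 23 = 1: subsidy = (1 + 23) / 2 = 12.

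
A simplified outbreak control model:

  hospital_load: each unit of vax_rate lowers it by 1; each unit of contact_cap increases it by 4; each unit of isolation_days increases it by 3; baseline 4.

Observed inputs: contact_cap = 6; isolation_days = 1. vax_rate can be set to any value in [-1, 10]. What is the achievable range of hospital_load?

Substituting into the hospital_load equation gives hospital_load = -vax_rate + 31.
Linear in vax_rate, so extremes are at the endpoints: vax_rate = -1 gives hospital_load = 32; vax_rate = 10 gives hospital_load = 21.

21 to 32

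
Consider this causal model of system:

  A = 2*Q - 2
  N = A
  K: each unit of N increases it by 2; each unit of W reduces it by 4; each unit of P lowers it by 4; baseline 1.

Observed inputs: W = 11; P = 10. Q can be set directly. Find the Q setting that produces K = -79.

Substituting into the N equation gives N = 2*Q - 2.
So K = 4*Q - 87.
Solve 4*Q - 87 = -79: Q = (-79 + 87) / 4 = 2.

Q = 2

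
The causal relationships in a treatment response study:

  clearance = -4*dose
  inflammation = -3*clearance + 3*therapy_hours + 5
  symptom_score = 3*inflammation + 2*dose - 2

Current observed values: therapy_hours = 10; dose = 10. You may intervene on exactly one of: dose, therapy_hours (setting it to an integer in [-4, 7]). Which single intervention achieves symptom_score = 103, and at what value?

set dose = 0

Intervening on dose: with other inputs at their observed values, symptom_score = 38*dose + 103. Solving for 103 gives dose = 0, within [-4, 7].
Intervening on therapy_hours: symptom_score = 9*therapy_hours + 393. Reaching 103 requires therapy_hours = -290/9, not an integer.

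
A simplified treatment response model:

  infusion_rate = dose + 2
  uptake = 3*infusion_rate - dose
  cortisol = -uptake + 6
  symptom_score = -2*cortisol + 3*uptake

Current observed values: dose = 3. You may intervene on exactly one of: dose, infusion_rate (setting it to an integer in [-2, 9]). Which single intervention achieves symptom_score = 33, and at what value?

set infusion_rate = 4

Intervening on dose: symptom_score = 10*dose + 18. Reaching 33 requires dose = 3/2, not an integer.
Intervening on infusion_rate: with other inputs at their observed values, symptom_score = 15*infusion_rate - 27. Solving for 33 gives infusion_rate = 4, within [-2, 9].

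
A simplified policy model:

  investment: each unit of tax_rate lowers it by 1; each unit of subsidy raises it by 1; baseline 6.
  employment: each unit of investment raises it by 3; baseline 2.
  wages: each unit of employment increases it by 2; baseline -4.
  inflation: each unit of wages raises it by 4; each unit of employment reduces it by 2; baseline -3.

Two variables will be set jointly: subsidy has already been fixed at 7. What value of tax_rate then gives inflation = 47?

tax_rate = 10

With subsidy held at 7:
Substituting into the investment equation gives investment = -tax_rate + 13.
So employment = -3*tax_rate + 41.
So wages = -6*tax_rate + 78.
Substituting into the inflation equation gives inflation = -18*tax_rate + 227.
Solve -18*tax_rate + 227 = 47: tax_rate = (47 - 227) / -18 = 10.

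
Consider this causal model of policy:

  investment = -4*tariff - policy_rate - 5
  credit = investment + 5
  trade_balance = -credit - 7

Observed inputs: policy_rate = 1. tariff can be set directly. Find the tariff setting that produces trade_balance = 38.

tariff = 11

Substituting into the investment equation gives investment = -4*tariff - 6.
Substituting into the credit equation gives credit = -4*tariff - 1.
Substituting into the trade_balance equation gives trade_balance = 4*tariff - 6.
Solve 4*tariff - 6 = 38: tariff = (38 + 6) / 4 = 11.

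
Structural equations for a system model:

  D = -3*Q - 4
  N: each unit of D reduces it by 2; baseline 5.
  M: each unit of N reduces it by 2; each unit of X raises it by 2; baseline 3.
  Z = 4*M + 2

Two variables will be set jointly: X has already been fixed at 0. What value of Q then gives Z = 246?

Q = -7

With X held at 0:
Substituting into the N equation gives N = 6*Q + 13.
Substituting into the M equation gives M = -12*Q - 23.
Substituting into the Z equation gives Z = -48*Q - 90.
Solve -48*Q - 90 = 246: Q = (246 + 90) / -48 = -7.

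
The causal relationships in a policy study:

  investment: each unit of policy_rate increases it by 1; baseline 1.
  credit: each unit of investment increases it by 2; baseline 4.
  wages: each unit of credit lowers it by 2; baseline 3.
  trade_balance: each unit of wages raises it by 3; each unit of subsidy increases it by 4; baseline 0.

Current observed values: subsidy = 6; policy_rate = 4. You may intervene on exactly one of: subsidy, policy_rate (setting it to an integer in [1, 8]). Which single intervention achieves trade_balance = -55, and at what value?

Intervening on subsidy: with other inputs at their observed values, trade_balance = 4*subsidy - 75. Solving for -55 gives subsidy = 5, within [1, 8].
Intervening on policy_rate: trade_balance = -12*policy_rate - 3. Reaching -55 requires policy_rate = 13/3, not an integer.

set subsidy = 5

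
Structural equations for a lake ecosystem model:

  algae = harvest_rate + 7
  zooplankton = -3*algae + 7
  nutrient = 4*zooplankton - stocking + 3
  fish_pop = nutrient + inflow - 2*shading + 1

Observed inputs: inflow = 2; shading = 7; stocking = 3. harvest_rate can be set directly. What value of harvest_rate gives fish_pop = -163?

harvest_rate = 8

Substituting into the zooplankton equation gives zooplankton = -3*harvest_rate - 14.
This gives nutrient = -12*harvest_rate - 56.
Substituting into the fish_pop equation gives fish_pop = -12*harvest_rate - 67.
Solve -12*harvest_rate - 67 = -163: harvest_rate = (-163 + 67) / -12 = 8.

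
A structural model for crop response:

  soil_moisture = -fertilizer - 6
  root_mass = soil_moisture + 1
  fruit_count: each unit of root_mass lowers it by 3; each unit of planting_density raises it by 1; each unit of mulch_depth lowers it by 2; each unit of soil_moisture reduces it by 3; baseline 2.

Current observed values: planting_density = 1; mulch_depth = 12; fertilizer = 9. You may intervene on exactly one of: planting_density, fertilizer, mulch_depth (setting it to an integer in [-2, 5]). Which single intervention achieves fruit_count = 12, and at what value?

set fertilizer = 0

Intervening on planting_density: fruit_count = planting_density + 65. Reaching 12 requires planting_density = -53, outside [-2, 5].
Intervening on fertilizer: with other inputs at their observed values, fruit_count = 6*fertilizer + 12. Solving for 12 gives fertilizer = 0, within [-2, 5].
Intervening on mulch_depth: fruit_count = -2*mulch_depth + 90. Reaching 12 requires mulch_depth = 39, outside [-2, 5].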